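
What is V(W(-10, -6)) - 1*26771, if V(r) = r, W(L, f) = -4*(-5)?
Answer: -26751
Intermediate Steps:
W(L, f) = 20
V(W(-10, -6)) - 1*26771 = 20 - 1*26771 = 20 - 26771 = -26751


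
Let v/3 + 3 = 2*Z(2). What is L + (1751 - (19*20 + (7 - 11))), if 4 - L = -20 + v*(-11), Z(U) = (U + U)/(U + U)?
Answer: 1366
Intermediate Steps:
Z(U) = 1 (Z(U) = (2*U)/((2*U)) = (2*U)*(1/(2*U)) = 1)
v = -3 (v = -9 + 3*(2*1) = -9 + 3*2 = -9 + 6 = -3)
L = -9 (L = 4 - (-20 - 3*(-11)) = 4 - (-20 + 33) = 4 - 1*13 = 4 - 13 = -9)
L + (1751 - (19*20 + (7 - 11))) = -9 + (1751 - (19*20 + (7 - 11))) = -9 + (1751 - (380 - 4)) = -9 + (1751 - 1*376) = -9 + (1751 - 376) = -9 + 1375 = 1366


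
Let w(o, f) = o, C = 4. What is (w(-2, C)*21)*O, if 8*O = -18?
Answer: 189/2 ≈ 94.500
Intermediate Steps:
O = -9/4 (O = (⅛)*(-18) = -9/4 ≈ -2.2500)
(w(-2, C)*21)*O = -2*21*(-9/4) = -42*(-9/4) = 189/2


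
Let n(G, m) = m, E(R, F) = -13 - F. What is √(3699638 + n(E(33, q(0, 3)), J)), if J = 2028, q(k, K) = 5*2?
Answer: √3701666 ≈ 1924.0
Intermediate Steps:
q(k, K) = 10
√(3699638 + n(E(33, q(0, 3)), J)) = √(3699638 + 2028) = √3701666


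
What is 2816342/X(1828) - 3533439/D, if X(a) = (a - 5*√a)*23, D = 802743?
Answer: 704756881405/11096316489 + 7040855*√457/18951333 ≈ 71.455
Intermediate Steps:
X(a) = -115*√a + 23*a
2816342/X(1828) - 3533439/D = 2816342/(-230*√457 + 23*1828) - 3533439/802743 = 2816342/(-230*√457 + 42044) - 3533439*1/802743 = 2816342/(-230*√457 + 42044) - 1177813/267581 = 2816342/(42044 - 230*√457) - 1177813/267581 = -1177813/267581 + 2816342/(42044 - 230*√457)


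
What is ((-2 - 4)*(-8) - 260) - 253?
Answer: -465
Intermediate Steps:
((-2 - 4)*(-8) - 260) - 253 = (-6*(-8) - 260) - 253 = (48 - 260) - 253 = -212 - 253 = -465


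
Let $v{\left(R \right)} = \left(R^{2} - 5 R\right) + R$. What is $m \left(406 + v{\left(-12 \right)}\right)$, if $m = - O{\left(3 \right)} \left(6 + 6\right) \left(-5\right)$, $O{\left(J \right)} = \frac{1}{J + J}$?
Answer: $5980$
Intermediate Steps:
$v{\left(R \right)} = R^{2} - 4 R$
$O{\left(J \right)} = \frac{1}{2 J}$
$m = 10$ ($m = - \frac{1}{2 \cdot 3} \left(6 + 6\right) \left(-5\right) = - \frac{1}{2} \cdot \frac{1}{3} \cdot 12 \left(-5\right) = - \frac{12}{6} \left(-5\right) = \left(-1\right) 2 \left(-5\right) = \left(-2\right) \left(-5\right) = 10$)
$m \left(406 + v{\left(-12 \right)}\right) = 10 \left(406 - 12 \left(-4 - 12\right)\right) = 10 \left(406 - -192\right) = 10 \left(406 + 192\right) = 10 \cdot 598 = 5980$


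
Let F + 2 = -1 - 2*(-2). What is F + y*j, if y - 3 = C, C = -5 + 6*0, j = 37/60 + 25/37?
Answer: -1759/1110 ≈ -1.5847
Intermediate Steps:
j = 2869/2220 (j = 37*(1/60) + 25*(1/37) = 37/60 + 25/37 = 2869/2220 ≈ 1.2923)
F = 1 (F = -2 + (-1 - 2*(-2)) = -2 + (-1 + 4) = -2 + 3 = 1)
C = -5 (C = -5 + 0 = -5)
y = -2 (y = 3 - 5 = -2)
F + y*j = 1 - 2*2869/2220 = 1 - 2869/1110 = -1759/1110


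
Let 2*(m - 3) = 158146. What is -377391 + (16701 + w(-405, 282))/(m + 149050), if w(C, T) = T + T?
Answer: -28697560667/76042 ≈ -3.7739e+5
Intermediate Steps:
m = 79076 (m = 3 + (1/2)*158146 = 3 + 79073 = 79076)
w(C, T) = 2*T
-377391 + (16701 + w(-405, 282))/(m + 149050) = -377391 + (16701 + 2*282)/(79076 + 149050) = -377391 + (16701 + 564)/228126 = -377391 + 17265*(1/228126) = -377391 + 5755/76042 = -28697560667/76042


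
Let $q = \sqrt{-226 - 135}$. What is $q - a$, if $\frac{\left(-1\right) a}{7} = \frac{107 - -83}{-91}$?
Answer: $- \frac{190}{13} + 19 i \approx -14.615 + 19.0 i$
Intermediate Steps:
$a = \frac{190}{13}$ ($a = - 7 \frac{107 - -83}{-91} = - 7 \left(107 + 83\right) \left(- \frac{1}{91}\right) = - 7 \cdot 190 \left(- \frac{1}{91}\right) = \left(-7\right) \left(- \frac{190}{91}\right) = \frac{190}{13} \approx 14.615$)
$q = 19 i$ ($q = \sqrt{-361} = 19 i \approx 19.0 i$)
$q - a = 19 i - \frac{190}{13} = - \frac{190}{13} + 19 i$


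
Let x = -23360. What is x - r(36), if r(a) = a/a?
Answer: -23361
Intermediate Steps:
r(a) = 1
x - r(36) = -23360 - 1*1 = -23360 - 1 = -23361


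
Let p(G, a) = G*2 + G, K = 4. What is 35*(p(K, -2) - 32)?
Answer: -700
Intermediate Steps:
p(G, a) = 3*G (p(G, a) = 2*G + G = 3*G)
35*(p(K, -2) - 32) = 35*(3*4 - 32) = 35*(12 - 32) = 35*(-20) = -700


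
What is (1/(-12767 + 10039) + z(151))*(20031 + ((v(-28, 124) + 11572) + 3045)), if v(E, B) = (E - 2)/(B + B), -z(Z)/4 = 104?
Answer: -4875693748113/338272 ≈ -1.4414e+7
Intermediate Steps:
z(Z) = -416 (z(Z) = -4*104 = -416)
v(E, B) = (-2 + E)/(2*B) (v(E, B) = (-2 + E)/((2*B)) = (-2 + E)*(1/(2*B)) = (-2 + E)/(2*B))
(1/(-12767 + 10039) + z(151))*(20031 + ((v(-28, 124) + 11572) + 3045)) = (1/(-12767 + 10039) - 416)*(20031 + (((1/2)*(-2 - 28)/124 + 11572) + 3045)) = (1/(-2728) - 416)*(20031 + (((1/2)*(1/124)*(-30) + 11572) + 3045)) = (-1/2728 - 416)*(20031 + ((-15/124 + 11572) + 3045)) = -1134849*(20031 + (1434913/124 + 3045))/2728 = -1134849*(20031 + 1812493/124)/2728 = -1134849/2728*4296337/124 = -4875693748113/338272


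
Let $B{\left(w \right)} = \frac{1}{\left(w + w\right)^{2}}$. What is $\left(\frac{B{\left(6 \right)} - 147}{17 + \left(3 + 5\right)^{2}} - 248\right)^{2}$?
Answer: $\frac{8490457717921}{136048896} \approx 62407.0$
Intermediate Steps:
$B{\left(w \right)} = \frac{1}{4 w^{2}}$ ($B{\left(w \right)} = \frac{1}{\left(2 w\right)^{2}} = \frac{1}{4 w^{2}}$)
$\left(\frac{B{\left(6 \right)} - 147}{17 + \left(3 + 5\right)^{2}} - 248\right)^{2} = \left(\frac{\frac{1}{4 \cdot 36} - 147}{17 + \left(3 + 5\right)^{2}} - 248\right)^{2} = \left(\frac{\frac{1}{4} \cdot \frac{1}{36} - 147}{17 + 8^{2}} - 248\right)^{2} = \left(\frac{\frac{1}{144} - 147}{17 + 64} - 248\right)^{2} = \left(- \frac{21167}{144 \cdot 81} - 248\right)^{2} = \left(\left(- \frac{21167}{144}\right) \frac{1}{81} - 248\right)^{2} = \left(- \frac{21167}{11664} - 248\right)^{2} = \left(- \frac{2913839}{11664}\right)^{2} = \frac{8490457717921}{136048896}$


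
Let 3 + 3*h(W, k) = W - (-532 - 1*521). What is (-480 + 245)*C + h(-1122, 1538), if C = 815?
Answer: -191549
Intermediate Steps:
h(W, k) = 350 + W/3 (h(W, k) = -1 + (W - (-532 - 1*521))/3 = -1 + (W - (-532 - 521))/3 = -1 + (W - 1*(-1053))/3 = -1 + (W + 1053)/3 = -1 + (1053 + W)/3 = -1 + (351 + W/3) = 350 + W/3)
(-480 + 245)*C + h(-1122, 1538) = (-480 + 245)*815 + (350 + (⅓)*(-1122)) = -235*815 + (350 - 374) = -191525 - 24 = -191549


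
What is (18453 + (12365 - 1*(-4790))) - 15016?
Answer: 20592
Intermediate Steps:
(18453 + (12365 - 1*(-4790))) - 15016 = (18453 + (12365 + 4790)) - 15016 = (18453 + 17155) - 15016 = 35608 - 15016 = 20592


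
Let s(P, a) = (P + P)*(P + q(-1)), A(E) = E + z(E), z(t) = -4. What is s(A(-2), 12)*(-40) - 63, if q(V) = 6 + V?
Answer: -543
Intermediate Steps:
A(E) = -4 + E (A(E) = E - 4 = -4 + E)
s(P, a) = 2*P*(5 + P) (s(P, a) = (P + P)*(P + (6 - 1)) = (2*P)*(P + 5) = (2*P)*(5 + P) = 2*P*(5 + P))
s(A(-2), 12)*(-40) - 63 = (2*(-4 - 2)*(5 + (-4 - 2)))*(-40) - 63 = (2*(-6)*(5 - 6))*(-40) - 63 = (2*(-6)*(-1))*(-40) - 63 = 12*(-40) - 63 = -480 - 63 = -543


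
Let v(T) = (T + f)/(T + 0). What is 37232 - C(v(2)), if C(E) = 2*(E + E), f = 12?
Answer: 37204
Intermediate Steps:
v(T) = (12 + T)/T (v(T) = (T + 12)/(T + 0) = (12 + T)/T)
C(E) = 4*E (C(E) = 2*(2*E) = 4*E)
37232 - C(v(2)) = 37232 - 4*(12 + 2)/2 = 37232 - 4*(1/2)*14 = 37232 - 4*7 = 37232 - 1*28 = 37232 - 28 = 37204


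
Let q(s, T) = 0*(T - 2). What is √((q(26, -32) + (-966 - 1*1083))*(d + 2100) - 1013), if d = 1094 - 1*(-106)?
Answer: I*√6762713 ≈ 2600.5*I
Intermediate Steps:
q(s, T) = 0 (q(s, T) = 0*(-2 + T) = 0)
d = 1200 (d = 1094 + 106 = 1200)
√((q(26, -32) + (-966 - 1*1083))*(d + 2100) - 1013) = √((0 + (-966 - 1*1083))*(1200 + 2100) - 1013) = √((0 + (-966 - 1083))*3300 - 1013) = √((0 - 2049)*3300 - 1013) = √(-2049*3300 - 1013) = √(-6761700 - 1013) = √(-6762713) = I*√6762713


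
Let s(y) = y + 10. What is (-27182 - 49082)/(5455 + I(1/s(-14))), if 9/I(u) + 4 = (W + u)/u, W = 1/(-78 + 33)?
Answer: -1248823/89275 ≈ -13.988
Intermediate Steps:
s(y) = 10 + y
W = -1/45 (W = 1/(-45) = -1/45 ≈ -0.022222)
I(u) = 9/(-4 + (-1/45 + u)/u)
(-27182 - 49082)/(5455 + I(1/s(-14))) = (-27182 - 49082)/(5455 - 405/((10 - 14)*(1 + 135/(10 - 14)))) = -76264/(5455 - 405/(-4*(1 + 135/(-4)))) = -76264/(5455 - 405*(-1/4)/(1 + 135*(-1/4))) = -76264/(5455 - 405*(-1/4)/(1 - 135/4)) = -76264/(5455 - 405*(-1/4)/(-131/4)) = -76264/(5455 - 405*(-1/4)*(-4/131)) = -76264/(5455 - 405/131) = -76264/714200/131 = -76264*131/714200 = -1248823/89275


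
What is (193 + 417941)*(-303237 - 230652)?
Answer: -223237143126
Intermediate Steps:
(193 + 417941)*(-303237 - 230652) = 418134*(-533889) = -223237143126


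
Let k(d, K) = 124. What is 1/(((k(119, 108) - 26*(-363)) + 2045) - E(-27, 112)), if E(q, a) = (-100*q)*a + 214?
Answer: -1/291007 ≈ -3.4363e-6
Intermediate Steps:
E(q, a) = 214 - 100*a*q (E(q, a) = -100*a*q + 214 = 214 - 100*a*q)
1/(((k(119, 108) - 26*(-363)) + 2045) - E(-27, 112)) = 1/(((124 - 26*(-363)) + 2045) - (214 - 100*112*(-27))) = 1/(((124 + 9438) + 2045) - (214 + 302400)) = 1/((9562 + 2045) - 1*302614) = 1/(11607 - 302614) = 1/(-291007) = -1/291007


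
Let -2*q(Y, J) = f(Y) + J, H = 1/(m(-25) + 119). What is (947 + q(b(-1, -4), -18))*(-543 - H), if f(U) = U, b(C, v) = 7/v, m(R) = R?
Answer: -390734165/752 ≈ -5.1959e+5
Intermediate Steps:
H = 1/94 (H = 1/(-25 + 119) = 1/94 ≈ 0.010638)
q(Y, J) = -J/2 - Y/2 (q(Y, J) = -(Y + J)/2 = -(J + Y)/2 = -J/2 - Y/2)
(947 + q(b(-1, -4), -18))*(-543 - H) = (947 + (-½*(-18) - 7/(2*(-4))))*(-543 - 1*1/94) = (947 + (9 - 7*(-1)/(2*4)))*(-543 - 1/94) = (947 + (9 - ½*(-7/4)))*(-51043/94) = (947 + (9 + 7/8))*(-51043/94) = (947 + 79/8)*(-51043/94) = (7655/8)*(-51043/94) = -390734165/752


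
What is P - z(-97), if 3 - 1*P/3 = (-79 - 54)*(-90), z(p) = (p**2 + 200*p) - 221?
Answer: -25689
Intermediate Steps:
z(p) = -221 + p**2 + 200*p
P = -35901 (P = 9 - 3*(-79 - 54)*(-90) = 9 - (-399)*(-90) = 9 - 3*11970 = 9 - 35910 = -35901)
P - z(-97) = -35901 - (-221 + (-97)**2 + 200*(-97)) = -35901 - (-221 + 9409 - 19400) = -35901 - 1*(-10212) = -35901 + 10212 = -25689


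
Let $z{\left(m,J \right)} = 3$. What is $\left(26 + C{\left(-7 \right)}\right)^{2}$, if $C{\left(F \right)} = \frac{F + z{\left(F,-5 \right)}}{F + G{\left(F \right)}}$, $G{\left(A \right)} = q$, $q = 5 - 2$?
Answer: $729$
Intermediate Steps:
$q = 3$ ($q = 5 - 2 = 3$)
$G{\left(A \right)} = 3$
$C{\left(F \right)} = 1$ ($C{\left(F \right)} = \frac{F + 3}{F + 3} = \frac{3 + F}{3 + F} = 1$)
$\left(26 + C{\left(-7 \right)}\right)^{2} = \left(26 + 1\right)^{2} = 27^{2} = 729$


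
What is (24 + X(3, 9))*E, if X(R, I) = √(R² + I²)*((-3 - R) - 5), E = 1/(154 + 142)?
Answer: 3/37 - 33*√10/296 ≈ -0.27147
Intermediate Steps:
E = 1/296 ≈ 0.0033784
X(R, I) = √(I² + R²)*(-8 - R)
(24 + X(3, 9))*E = (24 + √(9² + 3²)*(-8 - 1*3))*(1/296) = (24 + √(81 + 9)*(-8 - 3))*(1/296) = (24 + √90*(-11))*(1/296) = (24 + (3*√10)*(-11))*(1/296) = (24 - 33*√10)*(1/296) = 3/37 - 33*√10/296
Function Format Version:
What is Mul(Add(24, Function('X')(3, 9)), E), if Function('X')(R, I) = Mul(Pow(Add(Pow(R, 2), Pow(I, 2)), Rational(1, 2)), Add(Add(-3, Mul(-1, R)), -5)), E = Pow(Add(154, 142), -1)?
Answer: Add(Rational(3, 37), Mul(Rational(-33, 296), Pow(10, Rational(1, 2)))) ≈ -0.27147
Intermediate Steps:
E = Rational(1, 296) (E = Pow(296, -1) = Rational(1, 296) ≈ 0.0033784)
Function('X')(R, I) = Mul(Pow(Add(Pow(I, 2), Pow(R, 2)), Rational(1, 2)), Add(-8, Mul(-1, R)))
Mul(Add(24, Function('X')(3, 9)), E) = Mul(Add(24, Mul(Pow(Add(Pow(9, 2), Pow(3, 2)), Rational(1, 2)), Add(-8, Mul(-1, 3)))), Rational(1, 296)) = Mul(Add(24, Mul(Pow(Add(81, 9), Rational(1, 2)), Add(-8, -3))), Rational(1, 296)) = Mul(Add(24, Mul(Pow(90, Rational(1, 2)), -11)), Rational(1, 296)) = Mul(Add(24, Mul(Mul(3, Pow(10, Rational(1, 2))), -11)), Rational(1, 296)) = Mul(Add(24, Mul(-33, Pow(10, Rational(1, 2)))), Rational(1, 296)) = Add(Rational(3, 37), Mul(Rational(-33, 296), Pow(10, Rational(1, 2))))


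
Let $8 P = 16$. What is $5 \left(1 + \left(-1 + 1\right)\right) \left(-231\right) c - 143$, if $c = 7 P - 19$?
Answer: $5632$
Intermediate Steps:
$P = 2$ ($P = \frac{1}{8} \cdot 16 = 2$)
$c = -5$ ($c = 7 \cdot 2 - 19 = 14 - 19 = -5$)
$5 \left(1 + \left(-1 + 1\right)\right) \left(-231\right) c - 143 = 5 \left(1 + \left(-1 + 1\right)\right) \left(-231\right) \left(-5\right) - 143 = 5 \left(1 + 0\right) \left(-231\right) \left(-5\right) - 143 = 5 \cdot 1 \left(-231\right) \left(-5\right) - 143 = 5 \left(-231\right) \left(-5\right) - 143 = \left(-1155\right) \left(-5\right) - 143 = 5775 - 143 = 5632$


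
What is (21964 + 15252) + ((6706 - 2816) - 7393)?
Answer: 33713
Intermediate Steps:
(21964 + 15252) + ((6706 - 2816) - 7393) = 37216 + (3890 - 7393) = 37216 - 3503 = 33713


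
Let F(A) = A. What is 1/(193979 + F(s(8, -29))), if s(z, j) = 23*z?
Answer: 1/194163 ≈ 5.1503e-6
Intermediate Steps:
1/(193979 + F(s(8, -29))) = 1/(193979 + 23*8) = 1/(193979 + 184) = 1/194163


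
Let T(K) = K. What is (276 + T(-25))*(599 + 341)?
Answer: 235940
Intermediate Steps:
(276 + T(-25))*(599 + 341) = (276 - 25)*(599 + 341) = 251*940 = 235940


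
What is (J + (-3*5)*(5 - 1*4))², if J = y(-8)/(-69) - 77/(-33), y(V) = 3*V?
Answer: 722500/4761 ≈ 151.75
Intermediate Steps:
J = 185/69 (J = (3*(-8))/(-69) - 77/(-33) = -24*(-1/69) - 77*(-1/33) = 8/23 + 7/3 = 185/69 ≈ 2.6812)
(J + (-3*5)*(5 - 1*4))² = (185/69 + (-3*5)*(5 - 1*4))² = (185/69 - 15*(5 - 4))² = (185/69 - 15*1)² = (185/69 - 15)² = (-850/69)² = 722500/4761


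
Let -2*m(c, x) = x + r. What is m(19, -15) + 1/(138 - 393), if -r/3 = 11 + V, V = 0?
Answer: 6119/255 ≈ 23.996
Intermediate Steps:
r = -33 (r = -3*(11 + 0) = -3*11 = -33)
m(c, x) = 33/2 - x/2 (m(c, x) = -(x - 33)/2 = -(-33 + x)/2 = 33/2 - x/2)
m(19, -15) + 1/(138 - 393) = (33/2 - 1/2*(-15)) + 1/(138 - 393) = (33/2 + 15/2) + 1/(-255) = 24 - 1/255 = 6119/255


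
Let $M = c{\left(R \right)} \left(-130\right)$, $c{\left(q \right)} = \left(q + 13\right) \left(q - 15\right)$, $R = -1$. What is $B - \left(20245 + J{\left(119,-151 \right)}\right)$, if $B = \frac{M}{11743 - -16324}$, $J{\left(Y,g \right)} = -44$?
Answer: $- \frac{43612039}{2159} \approx -20200.0$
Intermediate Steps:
$c{\left(q \right)} = \left(-15 + q\right) \left(13 + q\right)$ ($c{\left(q \right)} = \left(13 + q\right) \left(-15 + q\right) = \left(-15 + q\right) \left(13 + q\right)$)
$M = 24960$ ($M = \left(-195 + \left(-1\right)^{2} - -2\right) \left(-130\right) = \left(-195 + 1 + 2\right) \left(-130\right) = \left(-192\right) \left(-130\right) = 24960$)
$B = \frac{1920}{2159}$ ($B = \frac{24960}{11743 - -16324} = \frac{24960}{11743 + 16324} = \frac{24960}{28067} = 24960 \cdot \frac{1}{28067} = \frac{1920}{2159} \approx 0.8893$)
$B - \left(20245 + J{\left(119,-151 \right)}\right) = \frac{1920}{2159} - 20201 = - \frac{43612039}{2159}$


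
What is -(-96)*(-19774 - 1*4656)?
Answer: -2345280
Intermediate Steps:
-(-96)*(-19774 - 1*4656) = -(-96)*(-19774 - 4656) = -(-96)*(-24430) = -96*24430 = -2345280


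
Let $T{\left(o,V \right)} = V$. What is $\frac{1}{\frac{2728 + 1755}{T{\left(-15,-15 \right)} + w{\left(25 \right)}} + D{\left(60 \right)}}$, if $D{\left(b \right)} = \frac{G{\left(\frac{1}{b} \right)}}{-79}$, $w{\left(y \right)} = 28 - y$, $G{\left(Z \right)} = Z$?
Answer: $- \frac{790}{295131} \approx -0.0026768$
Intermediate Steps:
$D{\left(b \right)} = - \frac{1}{79 b}$ ($D{\left(b \right)} = \frac{1}{b \left(-79\right)} = \frac{1}{b} \left(- \frac{1}{79}\right) = - \frac{1}{79 b}$)
$\frac{1}{\frac{2728 + 1755}{T{\left(-15,-15 \right)} + w{\left(25 \right)}} + D{\left(60 \right)}} = \frac{1}{\frac{2728 + 1755}{-15 + \left(28 - 25\right)} - \frac{1}{79 \cdot 60}} = \frac{1}{\frac{4483}{-15 + \left(28 - 25\right)} - \frac{1}{4740}} = \frac{1}{\frac{4483}{-15 + 3} - \frac{1}{4740}} = \frac{1}{\frac{4483}{-12} - \frac{1}{4740}} = \frac{1}{4483 \left(- \frac{1}{12}\right) - \frac{1}{4740}} = \frac{1}{- \frac{4483}{12} - \frac{1}{4740}} = \frac{1}{- \frac{295131}{790}} = - \frac{790}{295131}$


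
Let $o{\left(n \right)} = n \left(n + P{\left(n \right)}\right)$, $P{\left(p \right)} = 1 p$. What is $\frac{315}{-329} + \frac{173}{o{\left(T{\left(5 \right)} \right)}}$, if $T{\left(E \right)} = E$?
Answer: $\frac{5881}{2350} \approx 2.5026$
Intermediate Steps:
$P{\left(p \right)} = p$
$o{\left(n \right)} = 2 n^{2}$ ($o{\left(n \right)} = n \left(n + n\right) = n 2 n = 2 n^{2}$)
$\frac{315}{-329} + \frac{173}{o{\left(T{\left(5 \right)} \right)}} = \frac{315}{-329} + \frac{173}{2 \cdot 5^{2}} = 315 \left(- \frac{1}{329}\right) + \frac{173}{2 \cdot 25} = - \frac{45}{47} + \frac{173}{50} = \frac{5881}{2350}$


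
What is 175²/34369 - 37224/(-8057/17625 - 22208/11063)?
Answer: 249469579263880375/16516043262079 ≈ 15105.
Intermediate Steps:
175²/34369 - 37224/(-8057/17625 - 22208/11063) = 30625*(1/34369) - 37224/(-8057*1/17625 - 22208*1/11063) = 30625/34369 - 37224/(-8057/17625 - 22208/11063) = 30625/34369 - 37224/(-480550591/194985375) = 30625/34369 - 37224*(-194985375/480550591) = 30625/34369 + 7258135599000/480550591 = 249469579263880375/16516043262079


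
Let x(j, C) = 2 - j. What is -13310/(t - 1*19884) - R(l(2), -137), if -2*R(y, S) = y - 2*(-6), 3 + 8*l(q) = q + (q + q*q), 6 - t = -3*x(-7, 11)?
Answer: 2217911/317616 ≈ 6.9830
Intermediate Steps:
t = 33 (t = 6 - (-3)*(2 - 1*(-7)) = 6 - (-3)*(2 + 7) = 6 - (-3)*9 = 6 - 1*(-27) = 6 + 27 = 33)
l(q) = -3/8 + q/4 + q²/8 (l(q) = -3/8 + (q + (q + q*q))/8 = -3/8 + (q + (q + q²))/8 = -3/8 + (q² + 2*q)/8 = -3/8 + (q/4 + q²/8) = -3/8 + q/4 + q²/8)
R(y, S) = -6 - y/2 (R(y, S) = -(y - 2*(-6))/2 = -(y + 12)/2 = -(12 + y)/2 = -6 - y/2)
-13310/(t - 1*19884) - R(l(2), -137) = -13310/(33 - 1*19884) - (-6 - (-3/8 + (¼)*2 + (⅛)*2²)/2) = -13310/(33 - 19884) - (-6 - (-3/8 + ½ + (⅛)*4)/2) = -13310/(-19851) - (-6 - (-3/8 + ½ + ½)/2) = -13310*(-1/19851) - (-6 - ½*5/8) = 13310/19851 - (-6 - 5/16) = 13310/19851 - 1*(-101/16) = 13310/19851 + 101/16 = 2217911/317616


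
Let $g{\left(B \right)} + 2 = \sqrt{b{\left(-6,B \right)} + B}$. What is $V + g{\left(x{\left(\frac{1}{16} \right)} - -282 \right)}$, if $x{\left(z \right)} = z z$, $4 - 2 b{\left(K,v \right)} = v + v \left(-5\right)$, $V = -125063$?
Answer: $-125065 + \frac{\sqrt{217091}}{16} \approx -1.2504 \cdot 10^{5}$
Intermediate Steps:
$b{\left(K,v \right)} = 2 + 2 v$ ($b{\left(K,v \right)} = 2 - \frac{v + v \left(-5\right)}{2} = 2 - \frac{v - 5 v}{2} = 2 - \frac{\left(-4\right) v}{2} = 2 + 2 v$)
$x{\left(z \right)} = z^{2}$
$g{\left(B \right)} = -2 + \sqrt{2 + 3 B}$ ($g{\left(B \right)} = -2 + \sqrt{\left(2 + 2 B\right) + B} = -2 + \sqrt{2 + 3 B}$)
$V + g{\left(x{\left(\frac{1}{16} \right)} - -282 \right)} = -125063 - \left(2 - \sqrt{2 + 3 \left(\left(\frac{1}{16}\right)^{2} - -282\right)}\right) = -125063 - \left(2 - \sqrt{2 + 3 \left(\left(\frac{1}{16}\right)^{2} + 282\right)}\right) = -125063 - \left(2 - \sqrt{2 + 3 \left(\frac{1}{256} + 282\right)}\right) = -125063 - \left(2 - \sqrt{2 + 3 \cdot \frac{72193}{256}}\right) = -125063 - \left(2 - \sqrt{2 + \frac{216579}{256}}\right) = -125063 - \left(2 - \sqrt{\frac{217091}{256}}\right) = -125063 - \left(2 - \frac{\sqrt{217091}}{16}\right) = -125065 + \frac{\sqrt{217091}}{16}$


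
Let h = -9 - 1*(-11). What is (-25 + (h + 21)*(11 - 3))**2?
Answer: 25281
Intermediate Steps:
h = 2 (h = -9 + 11 = 2)
(-25 + (h + 21)*(11 - 3))**2 = (-25 + (2 + 21)*(11 - 3))**2 = (-25 + 23*8)**2 = (-25 + 184)**2 = 159**2 = 25281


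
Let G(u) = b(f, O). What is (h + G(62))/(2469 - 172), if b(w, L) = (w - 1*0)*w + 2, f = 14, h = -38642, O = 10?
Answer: -38444/2297 ≈ -16.737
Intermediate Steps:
b(w, L) = 2 + w² (b(w, L) = (w + 0)*w + 2 = w*w + 2 = w² + 2 = 2 + w²)
G(u) = 198 (G(u) = 2 + 14² = 2 + 196 = 198)
(h + G(62))/(2469 - 172) = (-38642 + 198)/(2469 - 172) = -38444/2297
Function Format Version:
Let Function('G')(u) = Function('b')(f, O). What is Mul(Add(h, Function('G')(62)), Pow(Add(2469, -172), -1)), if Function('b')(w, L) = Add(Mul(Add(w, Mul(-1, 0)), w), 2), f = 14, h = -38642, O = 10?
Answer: Rational(-38444, 2297) ≈ -16.737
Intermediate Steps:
Function('b')(w, L) = Add(2, Pow(w, 2)) (Function('b')(w, L) = Add(Mul(Add(w, 0), w), 2) = Add(Mul(w, w), 2) = Add(Pow(w, 2), 2) = Add(2, Pow(w, 2)))
Function('G')(u) = 198 (Function('G')(u) = Add(2, Pow(14, 2)) = Add(2, 196) = 198)
Mul(Add(h, Function('G')(62)), Pow(Add(2469, -172), -1)) = Mul(Add(-38642, 198), Pow(Add(2469, -172), -1)) = Mul(-38444, Pow(2297, -1)) = Mul(-38444, Rational(1, 2297)) = Rational(-38444, 2297)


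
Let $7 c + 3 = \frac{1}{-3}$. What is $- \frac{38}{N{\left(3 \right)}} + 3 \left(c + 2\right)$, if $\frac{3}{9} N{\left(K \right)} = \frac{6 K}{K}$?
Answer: $\frac{155}{63} \approx 2.4603$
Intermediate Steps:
$N{\left(K \right)} = 18$ ($N{\left(K \right)} = 3 \frac{6 K}{K} = 3 \cdot 6 = 18$)
$c = - \frac{10}{21}$ ($c = - \frac{3}{7} + \frac{1}{7 \left(-3\right)} = - \frac{3}{7} + \frac{1}{7} \left(- \frac{1}{3}\right) = - \frac{3}{7} - \frac{1}{21} = - \frac{10}{21} \approx -0.47619$)
$- \frac{38}{N{\left(3 \right)}} + 3 \left(c + 2\right) = - \frac{38}{18} + 3 \left(- \frac{10}{21} + 2\right) = \left(-38\right) \frac{1}{18} + 3 \cdot \frac{32}{21} = - \frac{19}{9} + \frac{32}{7} = \frac{155}{63}$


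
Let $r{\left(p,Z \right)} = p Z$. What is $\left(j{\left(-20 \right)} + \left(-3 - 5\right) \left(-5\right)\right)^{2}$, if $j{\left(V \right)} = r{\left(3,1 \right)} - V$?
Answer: $3969$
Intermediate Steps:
$r{\left(p,Z \right)} = Z p$
$j{\left(V \right)} = 3 - V$ ($j{\left(V \right)} = 1 \cdot 3 - V = 3 - V$)
$\left(j{\left(-20 \right)} + \left(-3 - 5\right) \left(-5\right)\right)^{2} = \left(\left(3 - -20\right) + \left(-3 - 5\right) \left(-5\right)\right)^{2} = \left(\left(3 + 20\right) - -40\right)^{2} = \left(23 + 40\right)^{2} = 63^{2} = 3969$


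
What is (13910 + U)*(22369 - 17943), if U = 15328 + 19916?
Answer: 217555604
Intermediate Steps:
U = 35244
(13910 + U)*(22369 - 17943) = (13910 + 35244)*(22369 - 17943) = 49154*4426 = 217555604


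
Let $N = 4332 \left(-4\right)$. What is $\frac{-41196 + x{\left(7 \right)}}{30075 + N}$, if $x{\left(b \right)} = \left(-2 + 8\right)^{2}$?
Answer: $- \frac{1960}{607} \approx -3.229$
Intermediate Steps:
$N = -17328$
$x{\left(b \right)} = 36$ ($x{\left(b \right)} = 6^{2} = 36$)
$\frac{-41196 + x{\left(7 \right)}}{30075 + N} = \frac{-41196 + 36}{30075 - 17328} = - \frac{41160}{12747} = \left(-41160\right) \frac{1}{12747} = - \frac{1960}{607}$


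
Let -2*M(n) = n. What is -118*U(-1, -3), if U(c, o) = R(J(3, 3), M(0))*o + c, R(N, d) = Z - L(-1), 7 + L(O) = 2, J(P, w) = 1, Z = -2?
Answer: 1180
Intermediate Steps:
L(O) = -5 (L(O) = -7 + 2 = -5)
M(n) = -n/2
R(N, d) = 3 (R(N, d) = -2 - 1*(-5) = -2 + 5 = 3)
U(c, o) = c + 3*o (U(c, o) = 3*o + c = c + 3*o)
-118*U(-1, -3) = -118*(-1 + 3*(-3)) = -118*(-1 - 9) = -118*(-10) = 1180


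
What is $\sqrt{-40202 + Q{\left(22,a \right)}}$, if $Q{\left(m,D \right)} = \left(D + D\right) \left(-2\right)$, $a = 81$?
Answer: $i \sqrt{40526} \approx 201.31 i$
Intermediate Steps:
$Q{\left(m,D \right)} = - 4 D$ ($Q{\left(m,D \right)} = 2 D \left(-2\right) = - 4 D$)
$\sqrt{-40202 + Q{\left(22,a \right)}} = \sqrt{-40202 - 324} = \sqrt{-40526} = i \sqrt{40526}$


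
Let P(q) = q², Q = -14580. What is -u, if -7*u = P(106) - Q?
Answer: 3688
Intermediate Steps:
u = -3688 (u = -(106² - 1*(-14580))/7 = -(11236 + 14580)/7 = -⅐*25816 = -3688)
-u = -1*(-3688) = 3688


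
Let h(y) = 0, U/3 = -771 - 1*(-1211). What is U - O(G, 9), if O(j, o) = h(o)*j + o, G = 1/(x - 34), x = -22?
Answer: 1311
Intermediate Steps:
U = 1320 (U = 3*(-771 - 1*(-1211)) = 3*(-771 + 1211) = 3*440 = 1320)
G = -1/56 (G = 1/(-22 - 34) = 1/(-56) = -1/56 ≈ -0.017857)
O(j, o) = o (O(j, o) = 0*j + o = 0 + o = o)
U - O(G, 9) = 1320 - 1*9 = 1320 - 9 = 1311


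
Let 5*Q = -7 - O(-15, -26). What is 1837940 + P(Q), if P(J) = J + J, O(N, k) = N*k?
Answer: 9188906/5 ≈ 1.8378e+6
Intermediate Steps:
Q = -397/5 (Q = (-7 - (-15)*(-26))/5 = (-7 - 1*390)/5 = (-7 - 390)/5 = (1/5)*(-397) = -397/5 ≈ -79.400)
P(J) = 2*J
1837940 + P(Q) = 1837940 + 2*(-397/5) = 1837940 - 794/5 = 9188906/5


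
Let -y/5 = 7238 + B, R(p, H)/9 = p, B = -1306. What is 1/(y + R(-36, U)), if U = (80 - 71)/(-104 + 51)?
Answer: -1/29984 ≈ -3.3351e-5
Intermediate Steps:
U = -9/53 (U = 9/(-53) = 9*(-1/53) = -9/53 ≈ -0.16981)
R(p, H) = 9*p
y = -29660 (y = -5*(7238 - 1306) = -5*5932 = -29660)
1/(y + R(-36, U)) = 1/(-29660 + 9*(-36)) = 1/(-29660 - 324) = 1/(-29984) = -1/29984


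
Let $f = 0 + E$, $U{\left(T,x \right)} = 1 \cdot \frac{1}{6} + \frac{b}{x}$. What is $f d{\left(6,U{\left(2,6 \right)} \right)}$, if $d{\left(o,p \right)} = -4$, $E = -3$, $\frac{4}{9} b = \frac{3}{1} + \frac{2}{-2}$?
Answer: $12$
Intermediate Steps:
$b = \frac{9}{2}$ ($b = \frac{9 \left(\frac{3}{1} + \frac{2}{-2}\right)}{4} = \frac{9 \left(3 \cdot 1 + 2 \left(- \frac{1}{2}\right)\right)}{4} = \frac{9 \left(3 - 1\right)}{4} = \frac{9}{4} \cdot 2 = \frac{9}{2} \approx 4.5$)
$U{\left(T,x \right)} = \frac{1}{6} + \frac{9}{2 x}$ ($U{\left(T,x \right)} = 1 \cdot \frac{1}{6} + \frac{9}{2 x} = \frac{1}{6} + \frac{9}{2 x}$)
$f = -3$ ($f = 0 - 3 = -3$)
$f d{\left(6,U{\left(2,6 \right)} \right)} = \left(-3\right) \left(-4\right) = 12$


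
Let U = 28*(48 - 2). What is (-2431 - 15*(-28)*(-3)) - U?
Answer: -4979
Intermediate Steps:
U = 1288 (U = 28*46 = 1288)
(-2431 - 15*(-28)*(-3)) - U = (-2431 - 15*(-28)*(-3)) - 1*1288 = (-2431 + 420*(-3)) - 1288 = (-2431 - 1260) - 1288 = -3691 - 1288 = -4979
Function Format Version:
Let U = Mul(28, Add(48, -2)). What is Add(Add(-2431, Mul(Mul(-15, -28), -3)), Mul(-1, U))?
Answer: -4979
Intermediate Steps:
U = 1288 (U = Mul(28, 46) = 1288)
Add(Add(-2431, Mul(Mul(-15, -28), -3)), Mul(-1, U)) = Add(Add(-2431, Mul(Mul(-15, -28), -3)), Mul(-1, 1288)) = Add(Add(-2431, Mul(420, -3)), -1288) = Add(Add(-2431, -1260), -1288) = Add(-3691, -1288) = -4979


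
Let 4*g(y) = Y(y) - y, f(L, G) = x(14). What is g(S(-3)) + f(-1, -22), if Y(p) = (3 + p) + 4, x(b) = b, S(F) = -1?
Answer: 63/4 ≈ 15.750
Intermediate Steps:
f(L, G) = 14
Y(p) = 7 + p
g(y) = 7/4 (g(y) = ((7 + y) - y)/4 = (1/4)*7 = 7/4)
g(S(-3)) + f(-1, -22) = 7/4 + 14 = 63/4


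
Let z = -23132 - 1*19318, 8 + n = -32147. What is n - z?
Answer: 10295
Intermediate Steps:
n = -32155 (n = -8 - 32147 = -32155)
z = -42450 (z = -23132 - 19318 = -42450)
n - z = -32155 - 1*(-42450) = -32155 + 42450 = 10295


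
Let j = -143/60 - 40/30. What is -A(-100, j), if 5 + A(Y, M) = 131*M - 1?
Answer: 29573/60 ≈ 492.88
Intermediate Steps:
j = -223/60 (j = -143*1/60 - 40*1/30 = -143/60 - 4/3 = -223/60 ≈ -3.7167)
A(Y, M) = -6 + 131*M (A(Y, M) = -5 + (131*M - 1) = -5 + (-1 + 131*M) = -6 + 131*M)
-A(-100, j) = -(-6 + 131*(-223/60)) = -(-6 - 29213/60) = -1*(-29573/60) = 29573/60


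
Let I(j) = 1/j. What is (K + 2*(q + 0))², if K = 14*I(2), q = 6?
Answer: 361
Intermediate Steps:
I(j) = 1/j
K = 7 (K = 14/2 = 14*(½) = 7)
(K + 2*(q + 0))² = (7 + 2*(6 + 0))² = (7 + 2*6)² = (7 + 12)² = 19² = 361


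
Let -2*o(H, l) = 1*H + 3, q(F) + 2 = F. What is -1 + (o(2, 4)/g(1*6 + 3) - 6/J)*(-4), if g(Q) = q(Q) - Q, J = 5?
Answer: -6/5 ≈ -1.2000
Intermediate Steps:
q(F) = -2 + F
g(Q) = -2 (g(Q) = (-2 + Q) - Q = -2)
o(H, l) = -3/2 - H/2 (o(H, l) = -(1*H + 3)/2 = -(H + 3)/2 = -(3 + H)/2 = -3/2 - H/2)
-1 + (o(2, 4)/g(1*6 + 3) - 6/J)*(-4) = -1 + ((-3/2 - 1/2*2)/(-2) - 6/5)*(-4) = -1 + ((-3/2 - 1)*(-1/2) - 6*1/5)*(-4) = -1 + (-5/2*(-1/2) - 6/5)*(-4) = -1 + (5/4 - 6/5)*(-4) = -1 + (1/20)*(-4) = -1 - 1/5 = -6/5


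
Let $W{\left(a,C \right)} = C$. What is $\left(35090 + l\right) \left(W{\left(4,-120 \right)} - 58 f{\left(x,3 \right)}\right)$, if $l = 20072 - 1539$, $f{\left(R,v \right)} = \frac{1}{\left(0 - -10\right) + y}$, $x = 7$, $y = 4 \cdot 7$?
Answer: $- \frac{123815507}{19} \approx -6.5166 \cdot 10^{6}$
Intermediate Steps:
$y = 28$
$f{\left(R,v \right)} = \frac{1}{38}$ ($f{\left(R,v \right)} = \frac{1}{\left(0 - -10\right) + 28} = \frac{1}{\left(0 + 10\right) + 28} = \frac{1}{10 + 28} = \frac{1}{38}$)
$l = 18533$ ($l = 20072 - 1539 = 18533$)
$\left(35090 + l\right) \left(W{\left(4,-120 \right)} - 58 f{\left(x,3 \right)}\right) = \left(35090 + 18533\right) \left(-120 - \frac{29}{19}\right) = 53623 \left(-120 - \frac{29}{19}\right) = 53623 \left(- \frac{2309}{19}\right) = - \frac{123815507}{19}$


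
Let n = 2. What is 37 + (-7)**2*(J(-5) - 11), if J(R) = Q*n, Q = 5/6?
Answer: -1261/3 ≈ -420.33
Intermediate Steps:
Q = 5/6 (Q = 5*(1/6) = 5/6 ≈ 0.83333)
J(R) = 5/3 (J(R) = (5/6)*2 = 5/3)
37 + (-7)**2*(J(-5) - 11) = 37 + (-7)**2*(5/3 - 11) = 37 + 49*(-28/3) = 37 - 1372/3 = -1261/3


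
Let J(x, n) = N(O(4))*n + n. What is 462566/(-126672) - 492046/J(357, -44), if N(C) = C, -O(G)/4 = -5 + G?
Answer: 598333523/267960 ≈ 2232.9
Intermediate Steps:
O(G) = 20 - 4*G (O(G) = -4*(-5 + G) = 20 - 4*G)
J(x, n) = 5*n (J(x, n) = (20 - 4*4)*n + n = (20 - 16)*n + n = 4*n + n = 5*n)
462566/(-126672) - 492046/J(357, -44) = 462566/(-126672) - 492046/(5*(-44)) = 462566*(-1/126672) - 492046/(-220) = -17791/4872 - 492046*(-1/220) = -17791/4872 + 246023/110 = 598333523/267960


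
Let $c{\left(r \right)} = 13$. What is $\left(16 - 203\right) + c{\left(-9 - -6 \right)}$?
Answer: $-174$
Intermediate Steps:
$\left(16 - 203\right) + c{\left(-9 - -6 \right)} = \left(16 - 203\right) + 13 = -187 + 13 = -174$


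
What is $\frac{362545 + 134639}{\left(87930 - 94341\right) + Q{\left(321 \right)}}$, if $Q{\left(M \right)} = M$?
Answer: $- \frac{82864}{1015} \approx -81.639$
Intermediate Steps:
$\frac{362545 + 134639}{\left(87930 - 94341\right) + Q{\left(321 \right)}} = \frac{362545 + 134639}{\left(87930 - 94341\right) + 321} = \frac{497184}{-6411 + 321} = \frac{497184}{-6090} = 497184 \left(- \frac{1}{6090}\right) = - \frac{82864}{1015}$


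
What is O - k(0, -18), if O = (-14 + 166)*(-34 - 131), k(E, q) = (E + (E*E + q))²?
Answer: -25404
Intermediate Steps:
k(E, q) = (E + q + E²)² (k(E, q) = (E + (E² + q))² = (E + (q + E²))² = (E + q + E²)²)
O = -25080 (O = 152*(-165) = -25080)
O - k(0, -18) = -25080 - (0 - 18 + 0²)² = -25080 - (0 - 18 + 0)² = -25080 - 1*(-18)² = -25080 - 1*324 = -25080 - 324 = -25404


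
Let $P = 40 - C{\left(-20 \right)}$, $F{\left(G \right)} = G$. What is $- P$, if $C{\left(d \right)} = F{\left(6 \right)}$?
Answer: $-34$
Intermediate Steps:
$C{\left(d \right)} = 6$
$P = 34$ ($P = 40 - 6 = 34$)
$- P = \left(-1\right) 34 = -34$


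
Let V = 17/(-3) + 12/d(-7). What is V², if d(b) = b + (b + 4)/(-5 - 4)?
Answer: 12544/225 ≈ 55.751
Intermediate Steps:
d(b) = -4/9 + 8*b/9 (d(b) = b + (4 + b)/(-9) = b + (4 + b)*(-⅑) = b + (-4/9 - b/9) = -4/9 + 8*b/9)
V = -112/15 (V = 17/(-3) + 12/(-4/9 + (8/9)*(-7)) = 17*(-⅓) + 12/(-4/9 - 56/9) = -17/3 + 12/(-20/3) = -17/3 + 12*(-3/20) = -17/3 - 9/5 = -112/15 ≈ -7.4667)
V² = (-112/15)² = 12544/225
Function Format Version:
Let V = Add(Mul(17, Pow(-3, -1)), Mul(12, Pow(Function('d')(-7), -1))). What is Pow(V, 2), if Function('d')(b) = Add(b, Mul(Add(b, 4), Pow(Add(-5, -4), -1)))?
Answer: Rational(12544, 225) ≈ 55.751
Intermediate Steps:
Function('d')(b) = Add(Rational(-4, 9), Mul(Rational(8, 9), b)) (Function('d')(b) = Add(b, Mul(Add(4, b), Pow(-9, -1))) = Add(b, Mul(Add(4, b), Rational(-1, 9))) = Add(b, Add(Rational(-4, 9), Mul(Rational(-1, 9), b))) = Add(Rational(-4, 9), Mul(Rational(8, 9), b)))
V = Rational(-112, 15) (V = Add(Mul(17, Pow(-3, -1)), Mul(12, Pow(Add(Rational(-4, 9), Mul(Rational(8, 9), -7)), -1))) = Add(Mul(17, Rational(-1, 3)), Mul(12, Pow(Add(Rational(-4, 9), Rational(-56, 9)), -1))) = Add(Rational(-17, 3), Mul(12, Pow(Rational(-20, 3), -1))) = Add(Rational(-17, 3), Mul(12, Rational(-3, 20))) = Add(Rational(-17, 3), Rational(-9, 5)) = Rational(-112, 15) ≈ -7.4667)
Pow(V, 2) = Pow(Rational(-112, 15), 2) = Rational(12544, 225)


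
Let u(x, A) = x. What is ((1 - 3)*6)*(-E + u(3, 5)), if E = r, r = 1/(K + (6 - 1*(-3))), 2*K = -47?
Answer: -1068/29 ≈ -36.828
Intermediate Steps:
K = -47/2 (K = (1/2)*(-47) = -47/2 ≈ -23.500)
r = -2/29 (r = 1/(-47/2 + (6 - 1*(-3))) = 1/(-47/2 + (6 + 3)) = 1/(-47/2 + 9) = 1/(-29/2) = -2/29 ≈ -0.068966)
E = -2/29 ≈ -0.068966
((1 - 3)*6)*(-E + u(3, 5)) = ((1 - 3)*6)*(-1*(-2/29) + 3) = (-2*6)*(2/29 + 3) = -12*89/29 = -1068/29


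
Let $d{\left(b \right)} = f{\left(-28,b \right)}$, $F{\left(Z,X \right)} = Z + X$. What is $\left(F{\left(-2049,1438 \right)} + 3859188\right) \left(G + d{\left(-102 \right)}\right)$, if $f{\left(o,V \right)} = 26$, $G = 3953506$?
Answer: $15255007643964$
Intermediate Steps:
$F{\left(Z,X \right)} = X + Z$
$d{\left(b \right)} = 26$
$\left(F{\left(-2049,1438 \right)} + 3859188\right) \left(G + d{\left(-102 \right)}\right) = \left(\left(1438 - 2049\right) + 3859188\right) \left(3953506 + 26\right) = \left(-611 + 3859188\right) 3953532 = 3858577 \cdot 3953532 = 15255007643964$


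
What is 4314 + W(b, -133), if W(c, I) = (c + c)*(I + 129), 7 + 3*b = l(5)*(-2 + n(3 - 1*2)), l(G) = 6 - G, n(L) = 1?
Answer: 13006/3 ≈ 4335.3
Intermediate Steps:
b = -8/3 (b = -7/3 + ((6 - 1*5)*(-2 + 1))/3 = -7/3 + ((6 - 5)*(-1))/3 = -7/3 + (1*(-1))/3 = -7/3 + (⅓)*(-1) = -7/3 - ⅓ = -8/3 ≈ -2.6667)
W(c, I) = 2*c*(129 + I) (W(c, I) = (2*c)*(129 + I) = 2*c*(129 + I))
4314 + W(b, -133) = 4314 + 2*(-8/3)*(129 - 133) = 4314 + 2*(-8/3)*(-4) = 4314 + 64/3 = 13006/3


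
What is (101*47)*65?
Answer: 308555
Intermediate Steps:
(101*47)*65 = 4747*65 = 308555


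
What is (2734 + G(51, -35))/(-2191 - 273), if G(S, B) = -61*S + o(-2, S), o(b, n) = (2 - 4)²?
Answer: 373/2464 ≈ 0.15138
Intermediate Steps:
o(b, n) = 4 (o(b, n) = (-2)² = 4)
G(S, B) = 4 - 61*S (G(S, B) = -61*S + 4 = 4 - 61*S)
(2734 + G(51, -35))/(-2191 - 273) = (2734 + (4 - 61*51))/(-2191 - 273) = (2734 + (4 - 3111))/(-2464) = (2734 - 3107)*(-1/2464) = -373*(-1/2464) = 373/2464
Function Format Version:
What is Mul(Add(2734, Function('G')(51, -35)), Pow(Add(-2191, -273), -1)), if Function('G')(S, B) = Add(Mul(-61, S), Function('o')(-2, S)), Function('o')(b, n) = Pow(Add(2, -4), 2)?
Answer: Rational(373, 2464) ≈ 0.15138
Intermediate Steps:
Function('o')(b, n) = 4 (Function('o')(b, n) = Pow(-2, 2) = 4)
Function('G')(S, B) = Add(4, Mul(-61, S)) (Function('G')(S, B) = Add(Mul(-61, S), 4) = Add(4, Mul(-61, S)))
Mul(Add(2734, Function('G')(51, -35)), Pow(Add(-2191, -273), -1)) = Mul(Add(2734, Add(4, Mul(-61, 51))), Pow(Add(-2191, -273), -1)) = Mul(Add(2734, Add(4, -3111)), Pow(-2464, -1)) = Mul(Add(2734, -3107), Rational(-1, 2464)) = Mul(-373, Rational(-1, 2464)) = Rational(373, 2464)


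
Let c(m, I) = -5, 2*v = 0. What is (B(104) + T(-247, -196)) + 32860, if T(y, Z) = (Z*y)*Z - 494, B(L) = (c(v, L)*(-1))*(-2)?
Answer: -9456396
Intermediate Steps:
v = 0 (v = (1/2)*0 = 0)
B(L) = -10 (B(L) = -5*(-1)*(-2) = 5*(-2) = -10)
T(y, Z) = -494 + y*Z**2 (T(y, Z) = y*Z**2 - 494 = -494 + y*Z**2)
(B(104) + T(-247, -196)) + 32860 = (-10 + (-494 - 247*(-196)**2)) + 32860 = (-10 + (-494 - 247*38416)) + 32860 = (-10 + (-494 - 9488752)) + 32860 = (-10 - 9489246) + 32860 = -9489256 + 32860 = -9456396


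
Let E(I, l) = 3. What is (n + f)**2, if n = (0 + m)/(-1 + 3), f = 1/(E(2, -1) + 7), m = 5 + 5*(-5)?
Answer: 9801/100 ≈ 98.010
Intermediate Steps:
m = -20 (m = 5 - 25 = -20)
f = 1/10 (f = 1/(3 + 7) = 1/10 ≈ 0.10000)
n = -10 (n = (0 - 20)/(-1 + 3) = -20/2 = -20*1/2 = -10)
(n + f)**2 = (-10 + 1/10)**2 = (-99/10)**2 = 9801/100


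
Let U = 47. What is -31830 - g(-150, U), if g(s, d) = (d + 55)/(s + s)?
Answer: -1591483/50 ≈ -31830.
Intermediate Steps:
g(s, d) = (55 + d)/(2*s) (g(s, d) = (55 + d)/((2*s)) = (55 + d)*(1/(2*s)) = (55 + d)/(2*s))
-31830 - g(-150, U) = -31830 - (55 + 47)/(2*(-150)) = -31830 - (-1)*102/(2*150) = -31830 - 1*(-17/50) = -31830 + 17/50 = -1591483/50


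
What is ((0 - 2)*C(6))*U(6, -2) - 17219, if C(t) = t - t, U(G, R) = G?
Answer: -17219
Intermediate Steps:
C(t) = 0
((0 - 2)*C(6))*U(6, -2) - 17219 = ((0 - 2)*0)*6 - 17219 = -2*0*6 - 17219 = 0*6 - 17219 = 0 - 17219 = -17219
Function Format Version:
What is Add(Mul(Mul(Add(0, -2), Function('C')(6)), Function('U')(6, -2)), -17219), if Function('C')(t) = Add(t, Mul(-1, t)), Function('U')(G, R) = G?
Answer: -17219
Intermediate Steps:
Function('C')(t) = 0
Add(Mul(Mul(Add(0, -2), Function('C')(6)), Function('U')(6, -2)), -17219) = Add(Mul(Mul(Add(0, -2), 0), 6), -17219) = Add(Mul(Mul(-2, 0), 6), -17219) = Add(Mul(0, 6), -17219) = Add(0, -17219) = -17219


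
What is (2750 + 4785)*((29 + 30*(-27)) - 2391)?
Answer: -23901020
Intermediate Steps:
(2750 + 4785)*((29 + 30*(-27)) - 2391) = 7535*((29 - 810) - 2391) = 7535*(-781 - 2391) = 7535*(-3172) = -23901020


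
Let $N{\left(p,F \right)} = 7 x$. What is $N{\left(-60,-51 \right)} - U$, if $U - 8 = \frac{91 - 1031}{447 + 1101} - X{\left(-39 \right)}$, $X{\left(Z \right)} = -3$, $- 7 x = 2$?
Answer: $- \frac{4796}{387} \approx -12.393$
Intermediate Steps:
$x = - \frac{2}{7}$ ($x = \left(- \frac{1}{7}\right) 2 = - \frac{2}{7} \approx -0.28571$)
$N{\left(p,F \right)} = -2$ ($N{\left(p,F \right)} = 7 \left(- \frac{2}{7}\right) = -2$)
$U = \frac{4022}{387}$ ($U = 8 + \left(\frac{91 - 1031}{447 + 1101} - -3\right) = 8 + \left(- \frac{940}{1548} + 3\right) = 8 + \left(\left(-940\right) \frac{1}{1548} + 3\right) = 8 + \left(- \frac{235}{387} + 3\right) = 8 + \frac{926}{387} = \frac{4022}{387} \approx 10.393$)
$N{\left(-60,-51 \right)} - U = -2 - \frac{4022}{387} = - \frac{4796}{387}$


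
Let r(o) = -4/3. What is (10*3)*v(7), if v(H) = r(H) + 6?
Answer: 140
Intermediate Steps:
r(o) = -4/3 (r(o) = -4*1/3 = -4/3)
v(H) = 14/3 (v(H) = -4/3 + 6 = 14/3)
(10*3)*v(7) = (10*3)*(14/3) = 30*(14/3) = 140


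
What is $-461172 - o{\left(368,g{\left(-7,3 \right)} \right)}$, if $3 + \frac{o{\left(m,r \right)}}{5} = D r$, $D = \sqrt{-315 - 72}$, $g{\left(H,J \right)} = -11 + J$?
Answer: $-461157 + 120 i \sqrt{43} \approx -4.6116 \cdot 10^{5} + 786.89 i$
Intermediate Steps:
$D = 3 i \sqrt{43}$ ($D = \sqrt{-387} = 3 i \sqrt{43} \approx 19.672 i$)
$o{\left(m,r \right)} = -15 + 15 i r \sqrt{43}$ ($o{\left(m,r \right)} = -15 + 5 \cdot 3 i \sqrt{43} r = -15 + 5 \cdot 3 i r \sqrt{43} = -15 + 15 i r \sqrt{43}$)
$-461172 - o{\left(368,g{\left(-7,3 \right)} \right)} = -461172 - \left(-15 + 15 i \left(-11 + 3\right) \sqrt{43}\right) = -461172 - \left(-15 + 15 i \left(-8\right) \sqrt{43}\right) = -461172 - \left(-15 - 120 i \sqrt{43}\right) = -461172 + \left(15 + 120 i \sqrt{43}\right) = -461157 + 120 i \sqrt{43}$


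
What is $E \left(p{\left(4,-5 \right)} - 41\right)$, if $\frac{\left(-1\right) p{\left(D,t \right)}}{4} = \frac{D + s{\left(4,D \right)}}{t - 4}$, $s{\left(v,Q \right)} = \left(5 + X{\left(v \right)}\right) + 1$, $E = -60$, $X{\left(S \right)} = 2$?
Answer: $2140$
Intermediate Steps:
$s{\left(v,Q \right)} = 8$ ($s{\left(v,Q \right)} = \left(5 + 2\right) + 1 = 7 + 1 = 8$)
$p{\left(D,t \right)} = - \frac{4 \left(8 + D\right)}{-4 + t}$ ($p{\left(D,t \right)} = - 4 \frac{D + 8}{t - 4} = - 4 \frac{8 + D}{-4 + t} = - \frac{4 \left(8 + D\right)}{-4 + t}$)
$E \left(p{\left(4,-5 \right)} - 41\right) = - 60 \left(\frac{4 \left(-8 - 4\right)}{-4 - 5} - 41\right) = - 60 \left(\frac{4 \left(-8 - 4\right)}{-9} - 41\right) = - 60 \left(4 \left(- \frac{1}{9}\right) \left(-12\right) - 41\right) = - 60 \left(\frac{16}{3} - 41\right) = \left(-60\right) \left(- \frac{107}{3}\right) = 2140$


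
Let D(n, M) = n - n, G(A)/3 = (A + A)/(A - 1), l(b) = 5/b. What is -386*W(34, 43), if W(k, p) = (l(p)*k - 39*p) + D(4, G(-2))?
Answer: 27769226/43 ≈ 6.4580e+5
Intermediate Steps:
G(A) = 6*A/(-1 + A) (G(A) = 3*((A + A)/(A - 1)) = 3*((2*A)/(-1 + A)) = 3*(2*A/(-1 + A)) = 6*A/(-1 + A))
D(n, M) = 0
W(k, p) = -39*p + 5*k/p (W(k, p) = ((5/p)*k - 39*p) + 0 = (5*k/p - 39*p) + 0 = (-39*p + 5*k/p) + 0 = -39*p + 5*k/p)
-386*W(34, 43) = -386*(-39*43 + 5*34/43) = -386*(-1677 + 5*34*(1/43)) = -386*(-1677 + 170/43) = -386*(-71941/43) = 27769226/43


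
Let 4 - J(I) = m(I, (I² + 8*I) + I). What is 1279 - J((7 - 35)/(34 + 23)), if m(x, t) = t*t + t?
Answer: 13599196255/10556001 ≈ 1288.3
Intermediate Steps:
m(x, t) = t + t² (m(x, t) = t² + t = t + t²)
J(I) = 4 - (I² + 9*I)*(1 + I² + 9*I) (J(I) = 4 - ((I² + 8*I) + I)*(1 + ((I² + 8*I) + I)) = 4 - (I² + 9*I)*(1 + (I² + 9*I)) = 4 - (I² + 9*I)*(1 + I² + 9*I))
1279 - J((7 - 35)/(34 + 23)) = 1279 - (4 - (7 - 35)/(34 + 23)*(1 + ((7 - 35)/(34 + 23))*(9 + (7 - 35)/(34 + 23)))*(9 + (7 - 35)/(34 + 23))) = 1279 - (4 - (-28/57)*(1 + (-28/57)*(9 - 28/57))*(9 - 28/57)) = 1279 - (4 - (-28*1/57)*(1 + (-28*1/57)*(9 - 28*1/57))*(9 - 28*1/57)) = 1279 - (4 - 1*(-28/57)*(1 - 28*(9 - 28/57)/57)*(9 - 28/57)) = 1279 - (4 - 1*(-28/57)*(1 - 28/57*485/57)*485/57) = 1279 - (4 - 1*(-28/57)*(1 - 13580/3249)*485/57) = 1279 - (4 - 1*(-28/57)*(-10331/3249)*485/57) = 1279 - (4 - 140294980/10556001) = 1279 - 1*(-98070976/10556001) = 1279 + 98070976/10556001 = 13599196255/10556001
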